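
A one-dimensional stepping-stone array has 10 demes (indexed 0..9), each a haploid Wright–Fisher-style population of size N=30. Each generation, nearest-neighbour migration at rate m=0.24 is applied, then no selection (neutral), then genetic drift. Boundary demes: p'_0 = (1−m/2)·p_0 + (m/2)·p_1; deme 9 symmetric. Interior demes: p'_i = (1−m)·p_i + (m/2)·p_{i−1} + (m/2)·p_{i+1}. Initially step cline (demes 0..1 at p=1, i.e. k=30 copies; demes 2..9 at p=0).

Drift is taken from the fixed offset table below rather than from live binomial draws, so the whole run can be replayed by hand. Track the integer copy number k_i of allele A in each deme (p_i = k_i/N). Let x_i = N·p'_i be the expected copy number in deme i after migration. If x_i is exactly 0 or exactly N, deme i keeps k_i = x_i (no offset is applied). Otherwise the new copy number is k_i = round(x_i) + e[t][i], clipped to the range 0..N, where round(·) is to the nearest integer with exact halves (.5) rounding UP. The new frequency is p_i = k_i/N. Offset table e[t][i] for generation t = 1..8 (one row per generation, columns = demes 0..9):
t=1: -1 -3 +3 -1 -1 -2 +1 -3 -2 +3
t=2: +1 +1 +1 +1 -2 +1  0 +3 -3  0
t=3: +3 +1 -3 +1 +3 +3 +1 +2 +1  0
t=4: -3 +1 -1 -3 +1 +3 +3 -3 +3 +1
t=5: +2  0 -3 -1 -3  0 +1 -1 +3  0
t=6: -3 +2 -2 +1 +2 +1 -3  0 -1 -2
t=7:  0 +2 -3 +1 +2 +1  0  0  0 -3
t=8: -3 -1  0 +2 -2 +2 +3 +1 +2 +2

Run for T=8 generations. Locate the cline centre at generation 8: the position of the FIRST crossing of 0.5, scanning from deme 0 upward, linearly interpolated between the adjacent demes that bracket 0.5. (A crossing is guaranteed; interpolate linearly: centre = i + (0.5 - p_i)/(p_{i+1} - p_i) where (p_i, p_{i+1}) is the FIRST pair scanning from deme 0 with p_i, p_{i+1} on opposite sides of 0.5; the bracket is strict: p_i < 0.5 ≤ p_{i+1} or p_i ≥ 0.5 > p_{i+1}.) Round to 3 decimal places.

t=0: k=[30 30 0 0 0 0 0 0 0 0]
t=1: x=[30.0000 26.4000 3.6000 0.0000 0.0000 0.0000 0.0000 0.0000 0.0000 0.0000] k=[30 23 7 0 0 0 0 0 0 0]
t=2: x=[29.1600 21.9200 8.0800 0.8400 0.0000 0.0000 0.0000 0.0000 0.0000 0.0000] k=[30 23 9 2 0 0 0 0 0 0]
t=3: x=[29.1600 22.1600 9.8400 2.6000 0.2400 0.0000 0.0000 0.0000 0.0000 0.0000] k=[30 23 7 4 3 0 0 0 0 0]
t=4: x=[29.1600 21.9200 8.5600 4.2400 2.7600 0.3600 0.0000 0.0000 0.0000 0.0000] k=[26 23 8 1 4 3 0 0 0 0]
t=5: x=[25.6400 21.5600 8.9600 2.2000 3.5200 2.7600 0.3600 0.0000 0.0000 0.0000] k=[28 22 6 1 1 3 1 0 0 0]
t=6: x=[27.2800 20.8000 7.3200 1.6000 1.2400 2.5200 1.1200 0.1200 0.0000 0.0000] k=[24 23 5 3 3 4 0 0 0 0]
t=7: x=[23.8800 20.9600 6.9200 3.2400 3.1200 3.4000 0.4800 0.0000 0.0000 0.0000] k=[24 23 4 4 5 4 0 0 0 0]
t=8: x=[23.8800 20.8400 6.2800 4.1200 4.7600 3.6400 0.4800 0.0000 0.0000 0.0000] k=[21 20 6 6 3 6 3 0 0 0]

1.357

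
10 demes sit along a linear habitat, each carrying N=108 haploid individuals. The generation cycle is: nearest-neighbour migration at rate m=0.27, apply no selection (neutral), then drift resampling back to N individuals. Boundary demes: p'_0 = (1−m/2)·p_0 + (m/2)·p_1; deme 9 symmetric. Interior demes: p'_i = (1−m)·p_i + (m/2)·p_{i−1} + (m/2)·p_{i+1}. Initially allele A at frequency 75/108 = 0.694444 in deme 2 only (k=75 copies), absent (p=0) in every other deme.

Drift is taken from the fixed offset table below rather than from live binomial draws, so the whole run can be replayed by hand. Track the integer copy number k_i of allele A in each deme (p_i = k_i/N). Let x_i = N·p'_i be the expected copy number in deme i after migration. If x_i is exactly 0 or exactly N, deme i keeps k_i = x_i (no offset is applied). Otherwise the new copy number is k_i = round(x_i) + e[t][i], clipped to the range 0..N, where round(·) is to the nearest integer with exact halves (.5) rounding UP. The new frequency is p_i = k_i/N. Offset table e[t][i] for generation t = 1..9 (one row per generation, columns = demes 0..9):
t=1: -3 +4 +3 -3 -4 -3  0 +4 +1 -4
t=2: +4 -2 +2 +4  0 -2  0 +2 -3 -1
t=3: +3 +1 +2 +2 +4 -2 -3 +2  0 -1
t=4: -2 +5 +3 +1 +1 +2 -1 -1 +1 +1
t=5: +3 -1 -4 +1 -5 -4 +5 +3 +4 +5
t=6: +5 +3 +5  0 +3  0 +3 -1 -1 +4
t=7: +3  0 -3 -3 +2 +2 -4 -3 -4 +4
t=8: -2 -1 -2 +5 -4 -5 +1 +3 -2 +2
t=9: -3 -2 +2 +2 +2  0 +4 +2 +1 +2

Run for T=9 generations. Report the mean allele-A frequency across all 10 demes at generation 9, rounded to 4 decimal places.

t=0: k=[0 0 75 0 0 0 0 0 0 0]
t=1: x=[0.0000 10.1250 54.7500 10.1250 0.0000 0.0000 0.0000 0.0000 0.0000 0.0000] k=[0 14 58 7 0 0 0 0 0 0]
t=2: x=[1.8900 18.0500 45.1750 12.9400 0.9450 0.0000 0.0000 0.0000 0.0000 0.0000] k=[6 16 47 17 1 0 0 0 0 0]
t=3: x=[7.3500 18.8350 38.7650 18.8900 3.0250 0.1350 0.0000 0.0000 0.0000 0.0000] k=[10 20 41 21 7 0 0 0 0 0]
t=4: x=[11.3500 21.4850 35.4650 21.8100 7.9450 0.9450 0.0000 0.0000 0.0000 0.0000] k=[9 26 38 23 9 3 0 0 0 0]
t=5: x=[11.2950 25.3250 34.3550 23.1350 10.0800 3.4050 0.4050 0.0000 0.0000 0.0000] k=[14 24 30 24 5 0 5 0 0 0]
t=6: x=[15.3500 23.4600 28.3800 22.2450 6.8900 1.3500 3.6500 0.6750 0.0000 0.0000] k=[20 26 33 22 10 1 7 0 0 0]
t=7: x=[20.8100 26.1350 30.5700 21.8650 10.4050 3.0250 5.2450 0.9450 0.0000 0.0000] k=[24 26 28 19 12 5 1 0 0 0]
t=8: x=[24.2700 26.0000 26.5150 19.2700 12.0000 5.4050 1.4050 0.1350 0.0000 0.0000] k=[22 25 25 24 8 0 2 3 0 0]
t=9: x=[22.4050 24.5950 24.8650 21.9750 9.0800 1.3500 1.8650 2.4600 0.4050 0.0000] k=[19 23 27 24 11 1 6 4 1 0]

0.1074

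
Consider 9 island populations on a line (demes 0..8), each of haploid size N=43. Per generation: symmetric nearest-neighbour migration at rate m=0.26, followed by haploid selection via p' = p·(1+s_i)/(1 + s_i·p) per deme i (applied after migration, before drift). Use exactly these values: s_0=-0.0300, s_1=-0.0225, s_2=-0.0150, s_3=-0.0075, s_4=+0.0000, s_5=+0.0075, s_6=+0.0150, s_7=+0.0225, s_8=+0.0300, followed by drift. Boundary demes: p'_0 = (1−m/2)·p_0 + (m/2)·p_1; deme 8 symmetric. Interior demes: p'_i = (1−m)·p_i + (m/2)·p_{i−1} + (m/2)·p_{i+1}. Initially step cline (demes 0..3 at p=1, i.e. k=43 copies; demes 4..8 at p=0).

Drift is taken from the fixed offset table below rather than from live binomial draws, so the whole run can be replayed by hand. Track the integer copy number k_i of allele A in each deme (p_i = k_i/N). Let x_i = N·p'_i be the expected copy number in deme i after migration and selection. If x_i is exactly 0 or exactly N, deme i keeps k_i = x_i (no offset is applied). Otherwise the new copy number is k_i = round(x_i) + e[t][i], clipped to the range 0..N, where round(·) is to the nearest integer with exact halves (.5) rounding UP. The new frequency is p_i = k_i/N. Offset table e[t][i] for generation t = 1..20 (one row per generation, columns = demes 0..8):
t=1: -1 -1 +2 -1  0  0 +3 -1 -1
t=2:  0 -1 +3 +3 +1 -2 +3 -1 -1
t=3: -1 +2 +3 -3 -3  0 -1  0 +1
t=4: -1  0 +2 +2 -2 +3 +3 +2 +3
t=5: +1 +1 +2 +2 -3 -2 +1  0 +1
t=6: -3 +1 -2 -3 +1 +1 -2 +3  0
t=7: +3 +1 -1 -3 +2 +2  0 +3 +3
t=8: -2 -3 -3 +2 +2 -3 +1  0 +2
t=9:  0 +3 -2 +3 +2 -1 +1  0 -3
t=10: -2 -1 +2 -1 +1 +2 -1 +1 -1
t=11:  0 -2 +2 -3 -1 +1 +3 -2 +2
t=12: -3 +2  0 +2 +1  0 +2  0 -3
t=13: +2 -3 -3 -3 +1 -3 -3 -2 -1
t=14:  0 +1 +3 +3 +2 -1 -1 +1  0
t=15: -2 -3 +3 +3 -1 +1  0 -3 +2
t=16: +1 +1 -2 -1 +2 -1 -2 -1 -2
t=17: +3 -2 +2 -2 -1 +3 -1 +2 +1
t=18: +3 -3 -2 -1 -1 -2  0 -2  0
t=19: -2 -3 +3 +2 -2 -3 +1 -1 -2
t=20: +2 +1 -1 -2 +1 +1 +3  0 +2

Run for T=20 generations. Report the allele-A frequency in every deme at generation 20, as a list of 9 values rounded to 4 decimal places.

[0.8837, 0.7209, 0.6977, 0.5581, 0.4186, 0.2558, 0.2093, 0.0465, 0.0465]

t=0: k=[43 43 43 43 0 0 0 0 0]
t=1: x=[43.0000 43.0000 43.0000 37.3733 5.5900 0.0000 0.0000 0.0000 0.0000] k=[43 43 43 36 6 0 0 0 0]
t=2: x=[43.0000 43.0000 42.0764 32.9521 9.1200 0.7857 0.0000 0.0000 0.0000] k=[43 43 43 36 10 0 0 0 0]
t=3: x=[43.0000 43.0000 42.0764 33.4743 12.0800 1.3095 0.0000 0.0000 0.0000] k=[43 43 43 30 9 1 0 0 0]
t=4: x=[43.0000 43.0000 41.2853 28.8887 10.6900 1.9237 0.1319 0.0000 0.0000] k=[43 43 43 31 9 5 3 0 0]
t=5: x=[43.0000 43.0000 41.4171 29.6307 11.3400 5.2946 2.9101 0.3987 0.0000] k=[43 43 43 32 8 3 4 0 0]
t=6: x=[43.0000 43.0000 41.5490 30.2426 10.4700 3.8058 3.3963 0.5316 0.0000] k=[43 43 40 27 11 5 1 4 0]
t=7: x=[43.0000 42.6011 38.6412 26.5336 12.3000 5.2946 1.9374 3.1544 0.5354] k=[43 43 38 24 14 7 2 6 4]
t=8: x=[43.0000 42.3353 36.7497 24.4406 14.3900 7.3052 3.2140 5.3229 4.3748] k=[43 39 34 26 16 4 4 5 6]
t=9: x=[42.4641 38.7843 33.4986 25.6622 15.7400 5.5963 4.1859 5.0992 6.0214] k=[42 42 31 29 18 5 5 5 3]
t=10: x=[41.9698 40.5173 32.0471 27.7560 17.7400 6.7323 5.0662 4.8347 3.3502] k=[40 40 34 27 19 9 4 6 2]
t=11: x=[39.9139 39.1408 33.7608 26.7940 18.7400 9.7060 4.9751 5.3229 2.5910] k=[40 37 36 24 18 11 8 3 5]
t=12: x=[39.5137 37.1459 34.4671 24.7009 17.8700 11.5831 7.8349 3.9898 4.8661] k=[37 39 34 27 19 12 10 4 2]
t=13: x=[37.1068 37.9901 33.6297 26.7940 19.1300 12.7168 9.5905 4.6108 2.3241] k=[39 35 31 24 20 10 7 3 1]
t=14: x=[38.3553 34.8508 30.4763 24.3105 19.2200 10.9709 6.9564 3.3277 1.2967] k=[38 36 33 27 21 10 6 4 1]
t=15: x=[37.5978 35.7336 32.4904 26.9243 20.3500 10.9709 6.3401 3.9491 1.4303] k=[36 33 35 30 19 12 6 1 3]
t=16: x=[35.4217 33.4824 33.9828 29.1494 19.5200 12.1952 6.2087 1.9510 2.8168] k=[36 34 32 28 22 11 4 1 1]
t=17: x=[35.5543 33.8370 31.6139 27.6658 21.3500 11.5831 4.5806 1.4202 1.0293] k=[39 32 34 26 20 15 4 3 2]
t=18: x=[37.9560 32.9964 32.5812 26.1830 20.1300 14.2912 5.3696 3.0627 2.1906] k=[41 30 31 25 19 12 5 1 2]
t=19: x=[39.4726 31.3679 29.9531 24.9212 18.8700 12.0647 5.4606 1.6857 1.9236] k=[37 28 33 27 17 9 6 1 0]
t=20: x=[35.6462 29.6111 31.4427 26.4033 17.2600 9.7060 5.8145 1.5530 0.1339] k=[38 31 30 24 18 11 9 2 2]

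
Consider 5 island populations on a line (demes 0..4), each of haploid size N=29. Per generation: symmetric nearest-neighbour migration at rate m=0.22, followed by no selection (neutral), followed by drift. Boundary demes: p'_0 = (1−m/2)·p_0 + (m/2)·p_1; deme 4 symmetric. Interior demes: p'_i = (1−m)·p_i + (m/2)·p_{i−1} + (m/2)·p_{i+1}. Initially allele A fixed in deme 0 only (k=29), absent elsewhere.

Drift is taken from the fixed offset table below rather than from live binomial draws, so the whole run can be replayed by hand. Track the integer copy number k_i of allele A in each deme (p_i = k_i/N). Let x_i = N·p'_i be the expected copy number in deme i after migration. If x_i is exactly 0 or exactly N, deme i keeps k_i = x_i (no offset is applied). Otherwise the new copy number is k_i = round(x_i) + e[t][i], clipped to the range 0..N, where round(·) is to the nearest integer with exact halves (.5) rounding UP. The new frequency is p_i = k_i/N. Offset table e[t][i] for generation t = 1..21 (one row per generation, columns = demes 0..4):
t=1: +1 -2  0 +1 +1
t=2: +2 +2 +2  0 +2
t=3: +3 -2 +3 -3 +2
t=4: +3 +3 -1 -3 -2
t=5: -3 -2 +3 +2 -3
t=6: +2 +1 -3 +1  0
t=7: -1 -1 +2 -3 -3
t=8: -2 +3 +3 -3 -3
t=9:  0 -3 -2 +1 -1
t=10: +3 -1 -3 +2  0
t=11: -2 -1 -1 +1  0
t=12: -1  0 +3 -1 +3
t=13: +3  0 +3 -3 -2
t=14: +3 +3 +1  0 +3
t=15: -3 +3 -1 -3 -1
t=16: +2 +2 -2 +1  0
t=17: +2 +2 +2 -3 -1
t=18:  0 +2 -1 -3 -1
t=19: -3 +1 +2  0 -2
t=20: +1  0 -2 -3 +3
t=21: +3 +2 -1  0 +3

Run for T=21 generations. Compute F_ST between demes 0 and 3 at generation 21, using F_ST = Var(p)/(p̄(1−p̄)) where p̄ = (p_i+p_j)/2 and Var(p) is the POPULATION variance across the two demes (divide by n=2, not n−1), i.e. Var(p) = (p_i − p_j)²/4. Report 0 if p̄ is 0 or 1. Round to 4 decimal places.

0.5051

t=0: k=[29 0 0 0 0]
t=1: x=[25.8100 3.1900 0.0000 0.0000 0.0000] k=[27 1 0 0 0]
t=2: x=[24.1400 3.7500 0.1100 0.0000 0.0000] k=[26 6 2 0 0]
t=3: x=[23.8000 7.7600 2.2200 0.2200 0.0000] k=[27 6 5 0 0]
t=4: x=[24.6900 8.2000 4.5600 0.5500 0.0000] k=[28 11 4 0 0]
t=5: x=[26.1300 12.1000 4.3300 0.4400 0.0000] k=[23 10 7 2 0]
t=6: x=[21.5700 11.1000 6.7800 2.3300 0.2200] k=[24 12 4 3 0]
t=7: x=[22.6800 12.4400 4.7700 2.7800 0.3300] k=[22 11 7 0 0]
t=8: x=[20.7900 11.7700 6.6700 0.7700 0.0000] k=[19 15 10 0 0]
t=9: x=[18.5600 14.8900 9.4500 1.1000 0.0000] k=[19 12 7 2 0]
t=10: x=[18.2300 12.2200 7.0000 2.3300 0.2200] k=[21 11 4 4 0]
t=11: x=[19.9000 11.3300 4.7700 3.5600 0.4400] k=[18 10 4 5 0]
t=12: x=[17.1200 10.2200 4.7700 4.3400 0.5500] k=[16 10 8 3 4]
t=13: x=[15.3400 10.4400 7.6700 3.6600 3.8900] k=[18 10 11 1 2]
t=14: x=[17.1200 10.9900 9.7900 2.2100 1.8900] k=[20 14 11 2 5]
t=15: x=[19.3400 14.3300 10.3400 3.3200 4.6700] k=[16 17 9 0 4]
t=16: x=[16.1100 16.0100 8.8900 1.4300 3.5600] k=[18 18 7 2 4]
t=17: x=[18.0000 16.7900 7.6600 2.7700 3.7800] k=[20 19 10 0 3]
t=18: x=[19.8900 18.1200 9.8900 1.4300 2.6700] k=[20 20 9 0 2]
t=19: x=[20.0000 18.7900 9.2200 1.2100 1.7800] k=[17 20 11 1 0]
t=20: x=[17.3300 18.6800 10.8900 1.9900 0.1100] k=[18 19 9 0 3]
t=21: x=[18.1100 17.7900 9.1100 1.3200 2.6700] k=[21 20 8 1 6]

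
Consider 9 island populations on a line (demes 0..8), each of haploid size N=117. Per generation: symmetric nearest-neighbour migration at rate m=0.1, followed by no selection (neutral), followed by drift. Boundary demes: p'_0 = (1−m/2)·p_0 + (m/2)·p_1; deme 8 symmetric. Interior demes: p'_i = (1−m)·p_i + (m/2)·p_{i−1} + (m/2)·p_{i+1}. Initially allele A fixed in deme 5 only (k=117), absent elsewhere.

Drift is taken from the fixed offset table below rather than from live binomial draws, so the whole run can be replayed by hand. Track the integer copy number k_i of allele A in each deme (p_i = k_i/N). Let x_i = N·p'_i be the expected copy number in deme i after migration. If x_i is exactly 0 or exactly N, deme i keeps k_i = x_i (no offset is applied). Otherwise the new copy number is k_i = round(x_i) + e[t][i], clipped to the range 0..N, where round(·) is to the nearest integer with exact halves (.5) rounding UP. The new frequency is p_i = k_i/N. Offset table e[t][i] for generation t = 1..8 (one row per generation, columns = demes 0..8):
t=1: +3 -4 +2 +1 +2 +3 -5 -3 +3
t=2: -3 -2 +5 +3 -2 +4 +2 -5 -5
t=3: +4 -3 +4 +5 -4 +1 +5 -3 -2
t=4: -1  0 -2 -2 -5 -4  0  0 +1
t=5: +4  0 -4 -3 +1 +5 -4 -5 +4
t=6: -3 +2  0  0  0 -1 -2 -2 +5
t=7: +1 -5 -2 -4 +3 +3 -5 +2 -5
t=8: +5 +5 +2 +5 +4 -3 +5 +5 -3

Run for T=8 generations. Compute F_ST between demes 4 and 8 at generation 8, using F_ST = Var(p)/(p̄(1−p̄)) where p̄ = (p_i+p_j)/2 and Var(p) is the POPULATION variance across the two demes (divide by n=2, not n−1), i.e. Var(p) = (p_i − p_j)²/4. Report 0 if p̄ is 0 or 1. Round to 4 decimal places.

t=0: k=[0 0 0 0 0 117 0 0 0]
t=1: x=[0.0000 0.0000 0.0000 0.0000 5.8500 105.3000 5.8500 0.0000 0.0000] k=[0 0 0 0 8 108 1 0 0]
t=2: x=[0.0000 0.0000 0.0000 0.4000 12.6000 97.6500 6.3000 0.0500 0.0000] k=[0 0 0 3 11 102 8 0 0]
t=3: x=[0.0000 0.0000 0.1500 3.2500 15.1500 92.7500 12.3000 0.4000 0.0000] k=[0 0 4 8 11 94 17 0 0]
t=4: x=[0.0000 0.2000 4.0000 7.9500 15.0000 86.0000 20.0000 0.8500 0.0000] k=[0 0 2 6 10 82 20 1 0]
t=5: x=[0.0000 0.1000 2.1000 6.0000 13.4000 75.3000 22.1500 1.9000 0.0500] k=[0 0 0 3 14 80 18 0 4]
t=6: x=[0.0000 0.0000 0.1500 3.4000 16.7500 73.6000 20.2000 1.1000 3.8000] k=[0 0 0 3 17 73 18 0 9]
t=7: x=[0.0000 0.0000 0.1500 3.5500 19.1000 67.4500 19.8500 1.3500 8.5500] k=[0 0 0 0 22 70 15 3 4]
t=8: x=[0.0000 0.0000 0.0000 1.1000 23.3000 64.8500 17.1500 3.6500 3.9500] k=[0 0 0 6 27 62 22 9 1]

0.1172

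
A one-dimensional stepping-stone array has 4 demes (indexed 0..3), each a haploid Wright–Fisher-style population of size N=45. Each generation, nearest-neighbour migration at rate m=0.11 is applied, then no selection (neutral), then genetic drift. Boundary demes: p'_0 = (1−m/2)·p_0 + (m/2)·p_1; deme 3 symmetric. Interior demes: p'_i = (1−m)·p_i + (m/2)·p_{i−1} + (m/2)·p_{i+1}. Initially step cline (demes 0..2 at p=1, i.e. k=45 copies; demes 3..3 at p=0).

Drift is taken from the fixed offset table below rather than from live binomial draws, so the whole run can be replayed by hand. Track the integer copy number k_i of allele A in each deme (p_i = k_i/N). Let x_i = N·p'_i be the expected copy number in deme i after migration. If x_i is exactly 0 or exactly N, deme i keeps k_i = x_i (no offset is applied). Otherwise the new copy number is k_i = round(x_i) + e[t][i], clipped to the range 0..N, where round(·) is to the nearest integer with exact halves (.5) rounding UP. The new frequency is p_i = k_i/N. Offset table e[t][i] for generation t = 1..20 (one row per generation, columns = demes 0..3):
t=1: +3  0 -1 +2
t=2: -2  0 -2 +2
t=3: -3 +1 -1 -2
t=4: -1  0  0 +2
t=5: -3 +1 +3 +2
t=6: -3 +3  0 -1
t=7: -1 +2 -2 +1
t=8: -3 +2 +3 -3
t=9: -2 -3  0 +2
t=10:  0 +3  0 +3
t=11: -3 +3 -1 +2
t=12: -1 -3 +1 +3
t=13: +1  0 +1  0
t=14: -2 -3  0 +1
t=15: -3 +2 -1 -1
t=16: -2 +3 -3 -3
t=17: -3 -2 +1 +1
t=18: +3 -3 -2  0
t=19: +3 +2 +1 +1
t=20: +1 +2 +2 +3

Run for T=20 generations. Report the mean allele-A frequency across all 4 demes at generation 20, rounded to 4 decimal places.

t=0: k=[45 45 45 0]
t=1: x=[45.0000 45.0000 42.5250 2.4750] k=[45 45 42 4]
t=2: x=[45.0000 44.8350 40.0750 6.0900] k=[45 45 38 8]
t=3: x=[45.0000 44.6150 36.7350 9.6500] k=[45 45 36 8]
t=4: x=[45.0000 44.5050 34.9550 9.5400] k=[45 45 35 12]
t=5: x=[45.0000 44.4500 34.2850 13.2650] k=[45 45 37 15]
t=6: x=[45.0000 44.5600 36.2300 16.2100] k=[45 45 36 15]
t=7: x=[45.0000 44.5050 35.3400 16.1550] k=[45 45 33 17]
t=8: x=[45.0000 44.3400 32.7800 17.8800] k=[45 45 36 15]
t=9: x=[45.0000 44.5050 35.3400 16.1550] k=[45 42 35 18]
t=10: x=[44.8350 41.7800 34.4500 18.9350] k=[45 45 34 22]
t=11: x=[45.0000 44.3950 33.9450 22.6600] k=[45 45 33 25]
t=12: x=[45.0000 44.3400 33.2200 25.4400] k=[45 41 34 28]
t=13: x=[44.7800 40.8350 34.0550 28.3300] k=[45 41 35 28]
t=14: x=[44.7800 40.8900 34.9450 28.3850] k=[43 38 35 29]
t=15: x=[42.7250 38.1100 34.8350 29.3300] k=[40 40 34 28]
t=16: x=[40.0000 39.6700 34.0000 28.3300] k=[38 43 31 25]
t=17: x=[38.2750 42.0650 31.3300 25.3300] k=[35 40 32 26]
t=18: x=[35.2750 39.2850 32.1100 26.3300] k=[38 36 30 26]
t=19: x=[37.8900 35.7800 30.1100 26.2200] k=[41 38 31 27]
t=20: x=[40.8350 37.7800 31.1650 27.2200] k=[42 40 33 30]

0.8056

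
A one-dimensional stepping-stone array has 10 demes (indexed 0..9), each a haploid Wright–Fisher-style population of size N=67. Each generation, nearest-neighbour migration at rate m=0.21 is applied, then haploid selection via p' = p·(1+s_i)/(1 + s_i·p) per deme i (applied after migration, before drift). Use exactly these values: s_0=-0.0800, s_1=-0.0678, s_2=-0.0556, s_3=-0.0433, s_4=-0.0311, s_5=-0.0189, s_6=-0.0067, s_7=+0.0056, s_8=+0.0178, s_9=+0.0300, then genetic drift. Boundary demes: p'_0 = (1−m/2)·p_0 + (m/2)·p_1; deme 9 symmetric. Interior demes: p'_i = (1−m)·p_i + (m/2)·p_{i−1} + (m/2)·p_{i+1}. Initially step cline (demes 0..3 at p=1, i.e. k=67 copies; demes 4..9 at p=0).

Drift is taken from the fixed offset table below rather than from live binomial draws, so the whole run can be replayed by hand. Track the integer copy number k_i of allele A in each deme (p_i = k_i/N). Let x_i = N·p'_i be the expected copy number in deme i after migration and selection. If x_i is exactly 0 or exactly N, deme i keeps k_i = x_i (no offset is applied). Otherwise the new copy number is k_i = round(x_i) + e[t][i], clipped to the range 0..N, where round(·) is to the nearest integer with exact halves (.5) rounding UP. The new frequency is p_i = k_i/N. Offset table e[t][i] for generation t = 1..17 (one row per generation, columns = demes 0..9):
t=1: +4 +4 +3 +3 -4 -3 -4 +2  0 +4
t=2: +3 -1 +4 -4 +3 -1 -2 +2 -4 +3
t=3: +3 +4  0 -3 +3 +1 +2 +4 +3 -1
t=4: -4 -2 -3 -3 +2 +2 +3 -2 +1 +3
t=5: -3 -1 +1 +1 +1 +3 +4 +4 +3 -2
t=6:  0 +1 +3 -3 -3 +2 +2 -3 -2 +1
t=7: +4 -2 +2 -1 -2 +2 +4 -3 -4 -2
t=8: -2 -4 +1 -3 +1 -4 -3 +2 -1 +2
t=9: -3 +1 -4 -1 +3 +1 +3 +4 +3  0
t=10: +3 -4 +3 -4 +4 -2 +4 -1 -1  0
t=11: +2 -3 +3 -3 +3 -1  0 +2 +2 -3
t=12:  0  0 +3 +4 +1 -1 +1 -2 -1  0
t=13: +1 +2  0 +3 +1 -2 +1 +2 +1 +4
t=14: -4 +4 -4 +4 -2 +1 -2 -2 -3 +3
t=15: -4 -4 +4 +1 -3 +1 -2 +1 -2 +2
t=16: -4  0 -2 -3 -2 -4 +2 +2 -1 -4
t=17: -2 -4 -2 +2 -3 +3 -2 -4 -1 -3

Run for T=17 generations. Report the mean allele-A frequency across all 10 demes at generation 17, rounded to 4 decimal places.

0.3090

t=0: k=[67 67 67 67 0 0 0 0 0 0]
t=1: x=[67.0000 67.0000 67.0000 59.6814 6.8385 0.0000 0.0000 0.0000 0.0000 0.0000] k=[67 67 67 63 3 0 0 0 0 0]
t=2: x=[67.0000 67.0000 66.5554 56.7413 8.7420 0.3091 0.0000 0.0000 0.0000 0.0000] k=[67 67 67 53 12 0 0 0 0 0]
t=3: x=[67.0000 67.0000 65.4455 49.6009 14.6796 1.2366 0.0000 0.0000 0.0000 0.0000] k=[67 67 65 47 18 2 0 0 0 0]
t=4: x=[67.0000 66.7748 63.1159 45.1991 18.9329 3.4078 0.2086 0.0000 0.0000 0.0000] k=[67 65 60 42 21 5 3 0 0 0]
t=5: x=[66.7718 64.5229 58.2072 40.9841 21.0661 6.3593 2.8764 0.3168 0.0000 0.0000] k=[64 64 59 42 22 9 7 4 0 0]
t=6: x=[63.7518 63.2330 57.2740 40.9841 22.2629 9.9917 6.8535 3.9155 0.4274 0.0000] k=[64 64 60 38 19 12 9 1 0 0]
t=7: x=[63.7518 63.3448 57.6596 37.5867 19.8163 12.2281 8.4254 1.7445 0.1069 0.0000] k=[67 61 60 37 18 14 12 0 0 0]
t=8: x=[66.3158 61.1615 57.2219 36.6869 19.1401 13.9975 10.8886 1.2669 0.0000 0.0000] k=[64 57 58 34 20 10 8 3 0 0]
t=9: x=[62.9598 57.2705 54.8151 34.3095 19.9743 10.6677 7.6394 3.2271 0.3206 0.0000] k=[60 58 51 33 23 12 11 7 3 0]
t=10: x=[59.2357 56.8868 49.1048 33.0986 22.4212 12.8507 10.6248 7.0351 3.1577 0.3244] k=[62 53 52 29 26 11 15 6 2 0]
t=11: x=[60.5875 53.0817 48.9455 30.3636 24.2491 12.7963 13.5621 6.5580 2.2480 0.2163] k=[63 50 52 27 27 12 14 9 4 0]
t=12: x=[61.2088 50.7256 48.4064 28.8955 24.9285 13.5773 13.1936 9.0436 4.1735 0.4325] k=[61 51 51 33 26 13 14 7 3 0]
t=13: x=[59.4064 51.2188 48.3499 33.4136 24.8739 14.2547 13.0891 7.3515 3.1577 0.3244] k=[60 53 48 36 26 12 14 9 4 4]
t=14: x=[58.6760 52.4252 46.4593 35.4722 25.0823 13.4734 13.1936 9.0436 4.6000 4.1126] k=[55 56 42 39 23 14 11 7 2 7]
t=15: x=[54.2672 53.6921 42.2693 36.9030 23.2530 14.4130 10.8338 6.9296 3.1018 6.6500] k=[50 50 46 38 20 15 9 8 1 9]
t=16: x=[48.9206 48.6598 44.7379 36.2149 20.9079 14.6751 9.4702 7.4067 2.6190 8.3742] k=[45 49 43 33 19 11 11 9 2 4]
t=17: x=[44.1825 46.9785 41.6855 31.8397 19.1944 11.6552 10.7293 8.5164 2.9951 3.8971] k=[42 43 40 34 16 15 9 5 2 1]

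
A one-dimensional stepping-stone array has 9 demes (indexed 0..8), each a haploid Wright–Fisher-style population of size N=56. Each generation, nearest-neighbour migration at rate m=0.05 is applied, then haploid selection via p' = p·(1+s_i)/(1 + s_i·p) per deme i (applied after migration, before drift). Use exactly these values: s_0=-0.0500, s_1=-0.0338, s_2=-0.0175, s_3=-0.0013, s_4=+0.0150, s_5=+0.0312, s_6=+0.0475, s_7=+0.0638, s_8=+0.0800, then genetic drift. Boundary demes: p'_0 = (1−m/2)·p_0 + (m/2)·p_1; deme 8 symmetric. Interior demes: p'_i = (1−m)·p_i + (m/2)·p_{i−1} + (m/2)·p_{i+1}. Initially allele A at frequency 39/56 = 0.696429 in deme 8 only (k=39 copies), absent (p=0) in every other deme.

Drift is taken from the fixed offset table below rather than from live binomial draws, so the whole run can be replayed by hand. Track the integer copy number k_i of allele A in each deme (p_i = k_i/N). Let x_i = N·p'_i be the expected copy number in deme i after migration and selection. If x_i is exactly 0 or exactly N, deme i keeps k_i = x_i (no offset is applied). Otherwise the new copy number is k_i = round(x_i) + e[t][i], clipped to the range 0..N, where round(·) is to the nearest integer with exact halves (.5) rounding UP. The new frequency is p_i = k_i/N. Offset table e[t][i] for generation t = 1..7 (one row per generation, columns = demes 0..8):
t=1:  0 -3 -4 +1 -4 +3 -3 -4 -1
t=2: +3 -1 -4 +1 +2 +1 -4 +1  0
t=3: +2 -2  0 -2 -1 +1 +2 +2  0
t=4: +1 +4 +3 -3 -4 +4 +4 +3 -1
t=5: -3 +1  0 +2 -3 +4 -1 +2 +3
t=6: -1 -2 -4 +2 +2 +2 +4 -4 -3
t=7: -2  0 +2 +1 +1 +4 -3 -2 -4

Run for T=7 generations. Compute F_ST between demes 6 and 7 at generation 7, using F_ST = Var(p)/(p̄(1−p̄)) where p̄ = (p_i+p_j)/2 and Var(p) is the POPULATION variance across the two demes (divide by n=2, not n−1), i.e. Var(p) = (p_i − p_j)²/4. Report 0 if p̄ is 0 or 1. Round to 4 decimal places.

0.0029

t=0: k=[0 0 0 0 0 0 0 0 39]
t=1: x=[0.0000 0.0000 0.0000 0.0000 0.0000 0.0000 0.0000 1.0361 38.9511] k=[0 0 0 0 0 0 0 0 38]
t=2: x=[0.0000 0.0000 0.0000 0.0000 0.0000 0.0000 0.0000 1.0095 38.0026] k=[0 0 0 0 0 0 0 2 38]
t=3: x=[0.0000 0.0000 0.0000 0.0000 0.0000 0.0000 0.0524 3.0220 38.0513] k=[0 0 0 0 0 0 2 5 38]
t=4: x=[0.0000 0.0000 0.0000 0.0000 0.0000 0.0516 2.1176 6.0770 38.1243] k=[0 0 0 0 0 4 6 9 37]
t=5: x=[0.0000 0.0000 0.0000 0.0000 0.1015 4.0643 6.2791 10.1280 37.2712] k=[0 0 0 0 0 8 5 12 40]
t=6: x=[0.0000 0.0000 0.0000 0.0000 0.2030 7.9319 5.4750 13.1366 40.1877] k=[0 0 0 0 2 10 9 9 37]
t=7: x=[0.0000 0.0000 0.0000 0.0499 2.1810 10.0254 9.3819 10.2061 37.2712] k=[0 0 0 1 3 14 6 8 33]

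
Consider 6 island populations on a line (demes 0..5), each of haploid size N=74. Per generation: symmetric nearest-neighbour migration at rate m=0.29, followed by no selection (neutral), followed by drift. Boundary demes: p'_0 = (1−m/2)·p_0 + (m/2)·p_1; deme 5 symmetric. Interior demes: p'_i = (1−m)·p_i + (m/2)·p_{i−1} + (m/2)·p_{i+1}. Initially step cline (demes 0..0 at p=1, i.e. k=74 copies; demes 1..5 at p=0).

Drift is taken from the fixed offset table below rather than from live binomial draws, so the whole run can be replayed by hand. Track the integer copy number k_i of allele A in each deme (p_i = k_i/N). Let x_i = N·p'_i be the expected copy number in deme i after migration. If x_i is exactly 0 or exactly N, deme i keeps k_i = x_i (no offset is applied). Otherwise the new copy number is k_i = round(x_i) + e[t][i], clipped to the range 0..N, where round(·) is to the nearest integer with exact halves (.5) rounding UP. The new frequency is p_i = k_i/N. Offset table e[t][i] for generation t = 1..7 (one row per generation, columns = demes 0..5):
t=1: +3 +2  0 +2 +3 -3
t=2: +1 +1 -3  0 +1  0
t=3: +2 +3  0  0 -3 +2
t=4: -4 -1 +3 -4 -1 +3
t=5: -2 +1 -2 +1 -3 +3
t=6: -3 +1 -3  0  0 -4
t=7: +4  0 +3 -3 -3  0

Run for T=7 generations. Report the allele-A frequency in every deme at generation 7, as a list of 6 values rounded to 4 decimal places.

t=0: k=[74 0 0 0 0 0]
t=1: x=[63.2700 10.7300 0.0000 0.0000 0.0000 0.0000] k=[66 13 0 0 0 0]
t=2: x=[58.3150 18.8000 1.8850 0.0000 0.0000 0.0000] k=[59 20 0 0 0 0]
t=3: x=[53.3450 22.7550 2.9000 0.0000 0.0000 0.0000] k=[55 26 3 0 0 0]
t=4: x=[50.7950 26.8700 5.9000 0.4350 0.0000 0.0000] k=[47 26 9 0 0 0]
t=5: x=[43.9550 26.5800 10.1600 1.3050 0.0000 0.0000] k=[42 28 8 2 0 0]
t=6: x=[39.9700 27.1300 10.0300 2.5800 0.2900 0.0000] k=[37 28 7 3 0 0]
t=7: x=[35.6950 26.2600 9.4650 3.1450 0.4350 0.0000] k=[40 26 12 0 0 0]

[0.5405, 0.3514, 0.1622, 0.0000, 0.0000, 0.0000]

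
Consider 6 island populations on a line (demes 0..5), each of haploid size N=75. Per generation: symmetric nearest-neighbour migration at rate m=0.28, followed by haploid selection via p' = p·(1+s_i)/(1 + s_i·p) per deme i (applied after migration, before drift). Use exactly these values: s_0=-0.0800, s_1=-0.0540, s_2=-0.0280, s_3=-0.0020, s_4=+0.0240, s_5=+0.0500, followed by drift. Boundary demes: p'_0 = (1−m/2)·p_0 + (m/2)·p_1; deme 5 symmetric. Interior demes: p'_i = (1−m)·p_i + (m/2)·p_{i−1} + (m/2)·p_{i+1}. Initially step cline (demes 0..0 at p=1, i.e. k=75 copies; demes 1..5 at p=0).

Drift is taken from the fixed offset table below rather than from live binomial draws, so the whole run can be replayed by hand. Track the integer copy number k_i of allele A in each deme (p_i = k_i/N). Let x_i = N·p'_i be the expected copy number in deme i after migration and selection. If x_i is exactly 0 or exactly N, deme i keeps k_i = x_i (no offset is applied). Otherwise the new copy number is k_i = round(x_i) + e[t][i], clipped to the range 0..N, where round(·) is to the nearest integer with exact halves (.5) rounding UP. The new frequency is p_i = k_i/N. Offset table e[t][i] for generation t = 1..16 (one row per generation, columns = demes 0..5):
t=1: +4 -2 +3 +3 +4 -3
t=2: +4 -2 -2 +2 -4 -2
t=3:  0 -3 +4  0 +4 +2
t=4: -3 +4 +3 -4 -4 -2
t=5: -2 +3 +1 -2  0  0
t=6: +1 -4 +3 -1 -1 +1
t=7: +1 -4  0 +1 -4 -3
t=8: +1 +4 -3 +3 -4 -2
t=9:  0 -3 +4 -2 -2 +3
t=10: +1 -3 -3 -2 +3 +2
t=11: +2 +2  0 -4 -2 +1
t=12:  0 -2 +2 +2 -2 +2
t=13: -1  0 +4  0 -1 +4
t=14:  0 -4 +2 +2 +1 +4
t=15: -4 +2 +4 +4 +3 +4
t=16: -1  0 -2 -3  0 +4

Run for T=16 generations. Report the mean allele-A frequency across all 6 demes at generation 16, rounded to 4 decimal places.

t=0: k=[75 0 0 0 0 0]
t=1: x=[63.7242 10.0087 0.0000 0.0000 0.0000 0.0000] k=[68 8 0 0 0 0]
t=2: x=[58.5545 14.6157 1.0891 0.0000 0.0000 0.0000] k=[63 13 0 0 0 0]
t=3: x=[54.7930 17.4264 1.7702 0.0000 0.0000 0.0000] k=[55 14 6 0 0 0]
t=4: x=[47.8325 17.8539 6.1185 0.8383 0.0000 0.0000] k=[45 22 9 0 0 0]
t=5: x=[40.2305 22.5157 9.3256 1.2575 0.0000 0.0000] k=[38 26 10 0 0 0]
t=6: x=[34.7611 24.5153 10.5793 1.3973 0.0000 0.0000] k=[36 21 14 0 0 0]
t=7: x=[32.3581 21.2642 12.7173 1.9562 0.0000 0.0000] k=[33 17 13 3 0 0]
t=8: x=[29.2592 17.9122 11.8734 3.9725 0.4300 0.0000] k=[30 22 9 7 0 0]
t=9: x=[27.4141 20.4636 10.2854 6.2885 1.0032 0.0000] k=[27 17 14 4 0 0]
t=10: x=[24.2132 17.2322 12.7173 4.8309 0.5733 0.0000] k=[25 14 10 3 4 0]
t=11: x=[22.1372 14.3256 9.3452 4.1122 3.3756 0.5878] k=[24 16 9 0 1 2]
t=12: x=[21.5762 15.4480 8.5035 1.3973 1.0237 1.9506] k=[22 13 11 3 0 4]
t=13: x=[19.5125 13.3596 9.9131 3.6930 1.0032 3.6037] k=[19 13 14 4 0 8]
t=14: x=[17.0372 13.3596 12.1677 4.8309 1.7194 7.1910] k=[17 9 14 7 3 11]
t=15: x=[14.8613 10.3161 12.0304 7.4066 4.7852 10.3061] k=[11 12 16 11 8 14]
t=16: x=[10.3720 11.8553 14.4066 11.2608 9.4542 13.6978] k=[9 12 12 8 9 18]

0.1511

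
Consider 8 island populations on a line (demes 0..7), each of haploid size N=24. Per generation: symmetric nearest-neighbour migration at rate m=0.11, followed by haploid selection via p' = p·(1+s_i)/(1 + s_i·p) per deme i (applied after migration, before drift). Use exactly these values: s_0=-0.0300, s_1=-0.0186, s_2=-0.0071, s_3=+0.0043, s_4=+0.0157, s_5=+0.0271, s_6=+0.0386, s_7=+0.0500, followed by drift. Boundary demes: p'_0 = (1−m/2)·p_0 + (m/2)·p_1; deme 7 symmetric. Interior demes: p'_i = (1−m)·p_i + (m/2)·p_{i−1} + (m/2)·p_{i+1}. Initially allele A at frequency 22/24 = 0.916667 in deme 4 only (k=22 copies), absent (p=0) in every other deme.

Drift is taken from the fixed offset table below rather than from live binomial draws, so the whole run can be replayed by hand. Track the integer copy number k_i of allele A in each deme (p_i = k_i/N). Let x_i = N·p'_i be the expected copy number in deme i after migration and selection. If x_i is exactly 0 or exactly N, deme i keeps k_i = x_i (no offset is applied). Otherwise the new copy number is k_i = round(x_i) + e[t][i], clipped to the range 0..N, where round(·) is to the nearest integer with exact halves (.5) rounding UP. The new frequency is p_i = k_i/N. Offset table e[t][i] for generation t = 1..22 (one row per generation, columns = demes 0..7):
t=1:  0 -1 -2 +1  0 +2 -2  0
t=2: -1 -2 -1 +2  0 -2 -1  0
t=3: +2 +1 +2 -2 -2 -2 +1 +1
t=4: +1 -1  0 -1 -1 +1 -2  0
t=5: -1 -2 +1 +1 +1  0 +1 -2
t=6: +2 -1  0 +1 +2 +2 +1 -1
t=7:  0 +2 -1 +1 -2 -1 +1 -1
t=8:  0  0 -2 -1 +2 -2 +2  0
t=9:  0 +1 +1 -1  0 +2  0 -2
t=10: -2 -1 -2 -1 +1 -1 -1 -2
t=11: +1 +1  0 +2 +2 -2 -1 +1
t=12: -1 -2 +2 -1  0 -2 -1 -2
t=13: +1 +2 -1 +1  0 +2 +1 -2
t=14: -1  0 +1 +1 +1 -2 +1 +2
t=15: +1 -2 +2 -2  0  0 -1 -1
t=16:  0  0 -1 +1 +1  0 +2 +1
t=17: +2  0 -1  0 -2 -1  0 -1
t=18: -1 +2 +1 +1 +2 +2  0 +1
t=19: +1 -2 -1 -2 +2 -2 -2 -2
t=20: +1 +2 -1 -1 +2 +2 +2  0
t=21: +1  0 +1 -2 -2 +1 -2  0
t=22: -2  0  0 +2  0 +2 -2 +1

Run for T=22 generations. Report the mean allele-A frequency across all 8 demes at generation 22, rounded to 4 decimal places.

t=0: k=[0 0 0 0 22 0 0 0]
t=1: x=[0.0000 0.0000 0.0000 1.2149 19.6359 1.2411 0.0000 0.0000] k=[0 0 0 2 20 3 0 0]
t=2: x=[0.0000 0.0000 0.1092 2.8909 18.1442 3.8558 0.1713 0.0000] k=[0 0 0 5 18 2 0 0]
t=3: x=[0.0000 0.0000 0.2731 5.4581 16.4856 2.8362 0.1142 0.0000] k=[0 0 2 3 14 1 1 0]
t=4: x=[0.0000 0.1080 1.9323 3.5630 12.7731 1.7581 0.9800 0.0577] k=[0 0 2 3 12 3 0 0]
t=5: x=[0.0000 0.1080 1.9323 3.4527 11.1029 3.4074 0.1713 0.0000] k=[0 0 3 4 12 3 1 0]
t=6: x=[0.0000 0.1620 2.8719 4.4004 11.1580 3.4635 1.0939 0.0577] k=[0 0 3 5 13 5 2 0]
t=7: x=[0.0000 0.1620 2.9266 5.3478 12.2134 5.3859 2.1273 0.1155] k=[0 2 2 6 10 4 3 0]
t=8: x=[0.1067 1.8576 2.2057 6.0193 9.5394 4.3698 2.9877 0.1732] k=[0 2 0 5 12 2 5 0]
t=9: x=[0.1067 1.7493 0.3823 5.1273 11.1580 2.7801 4.7015 0.2886] k=[0 3 1 4 11 5 5 0]
t=10: x=[0.1601 2.6800 1.2664 4.2349 10.3767 5.4417 4.8704 0.2886] k=[0 2 0 3 11 4 4 0]
t=11: x=[0.1067 1.7493 0.2731 3.2872 10.2664 4.4816 3.9022 0.2309] k=[1 3 0 5 12 2 3 1]
t=12: x=[1.0782 2.6800 0.4369 5.1273 11.1580 2.6677 2.9311 1.1628] k=[0 1 2 4 11 1 2 0]
t=13: x=[0.0534 0.9822 2.0417 4.2901 10.1562 1.6455 1.9002 0.1155] k=[1 3 1 5 10 4 3 0]
t=14: x=[1.0782 2.7342 1.3211 5.0721 9.4842 4.3698 2.9877 0.1732] k=[0 3 2 6 10 2 4 2]
t=15: x=[0.1601 2.7342 2.2604 6.0193 9.4290 2.6116 3.9022 2.2058] k=[1 1 4 4 9 3 3 1]
t=16: x=[0.9712 1.1444 3.8121 4.2901 8.4802 3.4074 2.9877 1.1628] k=[1 1 3 5 9 3 5 2]
t=17: x=[0.9712 1.0903 2.9813 5.1273 8.5355 3.5196 4.8704 2.2630] k=[3 1 2 5 7 3 5 1]
t=18: x=[2.8135 1.1444 2.0963 4.9619 6.7453 3.4074 4.8141 1.2778] k=[2 3 3 6 9 5 5 2]
t=19: x=[1.9985 2.8968 3.1455 6.0193 8.7012 5.3300 4.9829 2.2630] k=[3 1 2 4 11 3 3 0]
t=20: x=[2.8135 1.1444 2.0417 4.2901 10.2664 3.5196 2.9311 0.1732] k=[4 3 1 3 12 6 5 0]
t=21: x=[3.8456 2.8968 1.2118 3.3975 11.2681 6.3997 4.9266 0.2886] k=[5 3 2 1 9 7 3 0]
t=22: x=[4.7725 3.0053 1.9870 1.5010 8.5355 7.0221 3.1574 0.1732] k=[3 3 2 4 9 9 1 1]

0.1667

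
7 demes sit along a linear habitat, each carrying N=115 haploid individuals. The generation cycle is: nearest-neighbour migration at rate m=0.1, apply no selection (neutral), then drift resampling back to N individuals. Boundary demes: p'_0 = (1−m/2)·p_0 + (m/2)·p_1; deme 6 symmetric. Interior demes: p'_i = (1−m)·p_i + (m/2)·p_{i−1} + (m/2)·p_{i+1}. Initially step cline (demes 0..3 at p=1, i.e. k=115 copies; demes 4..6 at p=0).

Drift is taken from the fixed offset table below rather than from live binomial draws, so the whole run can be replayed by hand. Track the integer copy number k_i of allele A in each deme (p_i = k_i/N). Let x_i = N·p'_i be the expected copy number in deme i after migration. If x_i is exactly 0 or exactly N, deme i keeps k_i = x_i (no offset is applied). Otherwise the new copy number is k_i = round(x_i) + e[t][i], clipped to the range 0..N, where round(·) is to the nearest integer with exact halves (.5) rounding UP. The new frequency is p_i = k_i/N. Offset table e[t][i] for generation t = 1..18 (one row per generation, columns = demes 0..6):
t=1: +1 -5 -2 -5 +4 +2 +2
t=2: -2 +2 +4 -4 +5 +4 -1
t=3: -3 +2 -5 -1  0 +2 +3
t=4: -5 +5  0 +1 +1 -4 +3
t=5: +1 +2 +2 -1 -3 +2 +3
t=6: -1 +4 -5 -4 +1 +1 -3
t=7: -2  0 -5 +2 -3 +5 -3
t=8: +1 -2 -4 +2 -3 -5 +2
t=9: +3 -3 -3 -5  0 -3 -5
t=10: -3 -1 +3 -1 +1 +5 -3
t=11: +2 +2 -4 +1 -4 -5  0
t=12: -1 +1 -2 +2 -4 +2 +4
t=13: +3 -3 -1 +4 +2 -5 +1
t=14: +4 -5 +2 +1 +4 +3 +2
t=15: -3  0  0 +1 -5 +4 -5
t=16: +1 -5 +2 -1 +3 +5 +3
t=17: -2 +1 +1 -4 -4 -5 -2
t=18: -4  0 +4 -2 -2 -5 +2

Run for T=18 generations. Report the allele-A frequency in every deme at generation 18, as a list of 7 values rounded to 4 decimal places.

[0.8957, 0.8348, 0.8174, 0.5565, 0.2609, 0.0957, 0.0783]

t=0: k=[115 115 115 115 0 0 0]
t=1: x=[115.0000 115.0000 115.0000 109.2500 5.7500 0.0000 0.0000] k=[115 115 115 104 10 0 0]
t=2: x=[115.0000 115.0000 114.4500 99.8500 14.2000 0.5000 0.0000] k=[115 115 115 96 19 5 0]
t=3: x=[115.0000 115.0000 114.0500 93.1000 22.1500 5.4500 0.2500] k=[115 115 109 92 22 7 3]
t=4: x=[115.0000 114.7000 108.4500 89.3500 24.7500 7.5500 3.2000] k=[115 115 108 90 26 4 6]
t=5: x=[115.0000 114.6500 107.4500 87.7000 28.1000 5.2000 5.9000] k=[115 115 109 87 25 7 9]
t=6: x=[115.0000 114.7000 108.2000 85.0000 27.2000 8.0000 8.9000] k=[115 115 103 81 28 9 6]
t=7: x=[115.0000 114.4000 102.5000 79.4500 29.7000 9.8000 6.1500] k=[115 114 98 81 27 15 3]
t=8: x=[114.9500 113.2500 97.9500 79.1500 29.1000 15.0000 3.6000] k=[115 111 94 81 26 10 6]
t=9: x=[114.8000 110.3500 94.2000 78.9000 27.9500 10.6000 6.2000] k=[115 107 91 74 28 8 1]
t=10: x=[114.6000 106.6000 90.9500 72.5500 29.3000 8.6500 1.3500] k=[112 106 94 72 30 14 0]
t=11: x=[111.7000 105.7000 93.5000 71.0000 31.3000 14.1000 0.7000] k=[114 108 90 72 27 9 1]
t=12: x=[113.7000 107.4000 90.0000 70.6500 28.3500 9.5000 1.4000] k=[113 108 88 73 24 12 5]
t=13: x=[112.7500 107.2500 88.2500 71.3000 25.8500 12.2500 5.3500] k=[115 104 87 75 28 7 6]
t=14: x=[114.4500 103.7000 87.2500 73.2500 29.3000 8.0000 6.0500] k=[115 99 89 74 33 11 8]
t=15: x=[114.2000 99.3000 88.7500 72.7000 33.9500 11.9500 8.1500] k=[111 99 89 74 29 16 3]
t=16: x=[110.4000 99.1000 88.7500 72.5000 30.6000 16.0000 3.6500] k=[111 94 91 72 34 21 7]
t=17: x=[110.1500 94.7000 90.2000 71.0500 35.2500 20.9500 7.7000] k=[108 96 91 67 31 16 6]
t=18: x=[107.4000 96.3500 90.0500 66.4000 32.0500 16.2500 6.5000] k=[103 96 94 64 30 11 9]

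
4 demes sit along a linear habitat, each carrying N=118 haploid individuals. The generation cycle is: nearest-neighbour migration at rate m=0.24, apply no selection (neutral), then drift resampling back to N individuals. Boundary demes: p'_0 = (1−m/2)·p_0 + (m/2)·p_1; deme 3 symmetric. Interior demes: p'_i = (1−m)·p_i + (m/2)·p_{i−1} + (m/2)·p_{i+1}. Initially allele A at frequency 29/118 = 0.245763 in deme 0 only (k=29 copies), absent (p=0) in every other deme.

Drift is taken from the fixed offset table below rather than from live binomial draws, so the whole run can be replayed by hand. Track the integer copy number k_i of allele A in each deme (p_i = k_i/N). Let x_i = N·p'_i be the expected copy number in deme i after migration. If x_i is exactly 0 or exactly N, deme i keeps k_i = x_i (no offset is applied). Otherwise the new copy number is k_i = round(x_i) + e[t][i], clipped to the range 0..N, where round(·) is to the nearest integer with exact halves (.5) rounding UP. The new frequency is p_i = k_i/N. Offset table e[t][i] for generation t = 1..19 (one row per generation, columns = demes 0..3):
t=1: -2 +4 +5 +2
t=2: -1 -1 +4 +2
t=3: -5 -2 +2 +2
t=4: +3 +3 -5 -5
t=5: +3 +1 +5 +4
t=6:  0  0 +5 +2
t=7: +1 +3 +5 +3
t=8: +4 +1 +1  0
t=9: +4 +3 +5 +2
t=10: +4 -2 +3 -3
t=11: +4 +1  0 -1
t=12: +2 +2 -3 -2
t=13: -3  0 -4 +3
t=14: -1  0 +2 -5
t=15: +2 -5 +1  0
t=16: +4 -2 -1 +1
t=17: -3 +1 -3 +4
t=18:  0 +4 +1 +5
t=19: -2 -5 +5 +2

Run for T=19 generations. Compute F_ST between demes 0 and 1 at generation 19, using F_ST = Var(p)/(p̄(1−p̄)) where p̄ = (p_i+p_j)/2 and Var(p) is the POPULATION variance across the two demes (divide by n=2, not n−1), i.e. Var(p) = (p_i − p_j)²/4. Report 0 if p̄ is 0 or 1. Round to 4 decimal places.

t=0: k=[29 0 0 0]
t=1: x=[25.5200 3.4800 0.0000 0.0000] k=[24 7 0 0]
t=2: x=[21.9600 8.2000 0.8400 0.0000] k=[21 7 5 0]
t=3: x=[19.3200 8.4400 4.6400 0.6000] k=[14 6 7 3]
t=4: x=[13.0400 7.0800 6.4000 3.4800] k=[16 10 1 0]
t=5: x=[15.2800 9.6400 1.9600 0.1200] k=[18 11 7 4]
t=6: x=[17.1600 11.3600 7.1200 4.3600] k=[17 11 12 6]
t=7: x=[16.2800 11.8400 11.1600 6.7200] k=[17 15 16 10]
t=8: x=[16.7600 15.3600 15.1600 10.7200] k=[21 16 16 11]
t=9: x=[20.4000 16.6000 15.4000 11.6000] k=[24 20 20 14]
t=10: x=[23.5200 20.4800 19.2800 14.7200] k=[28 18 22 12]
t=11: x=[26.8000 19.6800 20.3200 13.2000] k=[31 21 20 12]
t=12: x=[29.8000 22.0800 19.1600 12.9600] k=[32 24 16 11]
t=13: x=[31.0400 24.0000 16.3600 11.6000] k=[28 24 12 15]
t=14: x=[27.5200 23.0400 13.8000 14.6400] k=[27 23 16 10]
t=15: x=[26.5200 22.6400 16.1200 10.7200] k=[29 18 17 11]
t=16: x=[27.6800 19.2000 16.4000 11.7200] k=[32 17 15 13]
t=17: x=[30.2000 18.5600 15.0000 13.2400] k=[27 20 12 17]
t=18: x=[26.1600 19.8800 13.5600 16.4000] k=[26 24 15 21]
t=19: x=[25.7600 23.1600 16.8000 20.2800] k=[24 18 22 22]

0.0044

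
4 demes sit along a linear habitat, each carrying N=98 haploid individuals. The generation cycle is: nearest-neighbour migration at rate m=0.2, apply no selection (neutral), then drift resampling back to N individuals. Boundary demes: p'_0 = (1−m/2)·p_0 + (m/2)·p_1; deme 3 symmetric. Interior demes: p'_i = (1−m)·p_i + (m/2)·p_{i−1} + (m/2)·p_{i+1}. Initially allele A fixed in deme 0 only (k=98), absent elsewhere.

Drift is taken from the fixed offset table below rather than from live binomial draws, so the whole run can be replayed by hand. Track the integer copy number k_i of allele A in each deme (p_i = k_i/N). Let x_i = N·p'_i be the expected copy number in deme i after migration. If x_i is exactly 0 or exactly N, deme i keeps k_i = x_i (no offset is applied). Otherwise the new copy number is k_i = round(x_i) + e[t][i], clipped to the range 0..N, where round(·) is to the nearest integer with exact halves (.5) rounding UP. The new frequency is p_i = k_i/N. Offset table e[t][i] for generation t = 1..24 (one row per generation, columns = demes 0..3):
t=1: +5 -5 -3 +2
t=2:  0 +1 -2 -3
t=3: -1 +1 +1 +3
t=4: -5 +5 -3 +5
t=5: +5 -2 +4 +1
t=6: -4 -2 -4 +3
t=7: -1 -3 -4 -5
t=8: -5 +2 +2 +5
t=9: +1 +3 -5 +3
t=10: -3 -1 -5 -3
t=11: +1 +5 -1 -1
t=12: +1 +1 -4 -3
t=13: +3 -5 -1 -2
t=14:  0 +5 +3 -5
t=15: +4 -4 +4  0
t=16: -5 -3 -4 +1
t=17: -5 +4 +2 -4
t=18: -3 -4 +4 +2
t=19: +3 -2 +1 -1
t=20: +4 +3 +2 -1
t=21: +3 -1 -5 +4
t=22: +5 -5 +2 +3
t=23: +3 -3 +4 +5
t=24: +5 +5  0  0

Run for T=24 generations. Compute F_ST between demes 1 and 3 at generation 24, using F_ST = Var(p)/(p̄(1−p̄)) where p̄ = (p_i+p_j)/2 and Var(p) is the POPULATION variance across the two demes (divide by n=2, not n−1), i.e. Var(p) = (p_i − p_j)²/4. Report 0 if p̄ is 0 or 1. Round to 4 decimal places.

t=0: k=[98 0 0 0]
t=1: x=[88.2000 9.8000 0.0000 0.0000] k=[93 5 0 0]
t=2: x=[84.2000 13.3000 0.5000 0.0000] k=[84 14 0 0]
t=3: x=[77.0000 19.6000 1.4000 0.0000] k=[76 21 2 0]
t=4: x=[70.5000 24.6000 3.7000 0.2000] k=[66 30 1 5]
t=5: x=[62.4000 30.7000 4.3000 4.6000] k=[67 29 8 6]
t=6: x=[63.2000 30.7000 9.9000 6.2000] k=[59 29 6 9]
t=7: x=[56.0000 29.7000 8.6000 8.7000] k=[55 27 5 4]
t=8: x=[52.2000 27.6000 7.1000 4.1000] k=[47 30 9 9]
t=9: x=[45.3000 29.6000 11.1000 9.0000] k=[46 33 6 12]
t=10: x=[44.7000 31.6000 9.3000 11.4000] k=[42 31 4 8]
t=11: x=[40.9000 29.4000 7.1000 7.6000] k=[42 34 6 7]
t=12: x=[41.2000 32.0000 8.9000 6.9000] k=[42 33 5 4]
t=13: x=[41.1000 31.1000 7.7000 4.1000] k=[44 26 7 2]
t=14: x=[42.2000 25.9000 8.4000 2.5000] k=[42 31 11 0]
t=15: x=[40.9000 30.1000 11.9000 1.1000] k=[45 26 16 1]
t=16: x=[43.1000 26.9000 15.5000 2.5000] k=[38 24 12 4]
t=17: x=[36.6000 24.2000 12.4000 4.8000] k=[32 28 14 1]
t=18: x=[31.6000 27.0000 14.1000 2.3000] k=[29 23 18 4]
t=19: x=[28.4000 23.1000 17.1000 5.4000] k=[31 21 18 4]
t=20: x=[30.0000 21.7000 16.9000 5.4000] k=[34 25 19 4]
t=21: x=[33.1000 25.3000 18.1000 5.5000] k=[36 24 13 10]
t=22: x=[34.8000 24.1000 13.8000 10.3000] k=[40 19 16 13]
t=23: x=[37.9000 20.8000 16.0000 13.3000] k=[41 18 20 18]
t=24: x=[38.7000 20.5000 19.6000 18.2000] k=[44 26 20 18]

0.0096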